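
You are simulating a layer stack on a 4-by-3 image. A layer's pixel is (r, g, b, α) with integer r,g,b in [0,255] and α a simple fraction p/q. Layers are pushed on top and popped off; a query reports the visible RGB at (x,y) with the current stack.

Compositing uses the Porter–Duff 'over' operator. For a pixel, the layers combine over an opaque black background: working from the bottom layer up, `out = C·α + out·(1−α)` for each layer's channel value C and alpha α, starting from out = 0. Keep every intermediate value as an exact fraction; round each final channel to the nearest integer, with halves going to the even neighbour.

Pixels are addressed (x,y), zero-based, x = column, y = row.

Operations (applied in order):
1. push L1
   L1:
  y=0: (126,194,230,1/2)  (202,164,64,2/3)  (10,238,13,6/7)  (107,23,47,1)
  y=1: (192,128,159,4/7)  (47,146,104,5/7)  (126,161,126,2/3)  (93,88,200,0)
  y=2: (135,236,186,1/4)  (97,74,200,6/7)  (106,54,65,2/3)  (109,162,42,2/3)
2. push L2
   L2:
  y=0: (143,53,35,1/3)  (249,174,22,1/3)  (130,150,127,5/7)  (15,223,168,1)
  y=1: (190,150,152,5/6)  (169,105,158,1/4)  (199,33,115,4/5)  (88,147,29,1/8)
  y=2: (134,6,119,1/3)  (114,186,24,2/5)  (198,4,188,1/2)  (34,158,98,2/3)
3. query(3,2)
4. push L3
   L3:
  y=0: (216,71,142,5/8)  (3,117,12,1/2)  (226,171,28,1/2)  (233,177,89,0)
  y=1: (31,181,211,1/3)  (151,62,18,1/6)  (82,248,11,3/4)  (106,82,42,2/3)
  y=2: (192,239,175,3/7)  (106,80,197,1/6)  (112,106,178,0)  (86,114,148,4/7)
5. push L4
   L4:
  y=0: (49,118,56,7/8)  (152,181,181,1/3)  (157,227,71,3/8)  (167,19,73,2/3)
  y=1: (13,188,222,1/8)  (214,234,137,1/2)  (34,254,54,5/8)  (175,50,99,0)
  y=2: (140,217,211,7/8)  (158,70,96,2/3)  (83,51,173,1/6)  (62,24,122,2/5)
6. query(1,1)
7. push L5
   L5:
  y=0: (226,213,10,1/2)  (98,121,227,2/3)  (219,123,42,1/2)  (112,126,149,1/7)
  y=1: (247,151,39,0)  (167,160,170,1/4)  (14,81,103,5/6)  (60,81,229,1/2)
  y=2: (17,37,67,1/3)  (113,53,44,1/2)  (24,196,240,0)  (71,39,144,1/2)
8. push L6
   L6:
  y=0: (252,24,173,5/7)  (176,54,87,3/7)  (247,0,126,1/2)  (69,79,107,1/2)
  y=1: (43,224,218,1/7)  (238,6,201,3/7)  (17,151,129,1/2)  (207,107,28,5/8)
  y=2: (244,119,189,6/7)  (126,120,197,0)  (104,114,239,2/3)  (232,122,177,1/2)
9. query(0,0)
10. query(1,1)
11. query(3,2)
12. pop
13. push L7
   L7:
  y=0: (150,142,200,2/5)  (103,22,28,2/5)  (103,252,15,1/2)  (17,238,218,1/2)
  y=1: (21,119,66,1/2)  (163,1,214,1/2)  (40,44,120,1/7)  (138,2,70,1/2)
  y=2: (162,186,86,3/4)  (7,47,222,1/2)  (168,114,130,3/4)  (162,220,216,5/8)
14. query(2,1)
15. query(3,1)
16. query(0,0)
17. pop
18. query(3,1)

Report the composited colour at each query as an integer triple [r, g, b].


(3,2) stack=L1,L2; from [0,0,0]:
after L1 α=2/3: [218/3, 108, 28]
after L2 α=2/3: [422/9, 424/3, 224/3]
= [47, 141, 75]

at x=1,y=1 over L1,L2,L3,L4:
after L1 α=5/7: [235/7, 730/7, 520/7]
after L2 α=1/4: [472/7, 2925/28, 1333/14]
after L3 α=1/6: [1139/14, 16361/168, 6917/84]
after L4 α=1/2: [4135/28, 55673/336, 18425/168]
→ [148, 166, 110]

(0,0) stack=L1,L2,L3,L4,L5,L6; from [0,0,0]:
+L1 (α=1/2) → [63, 97, 115]
+L2 (α=1/3) → [269/3, 247/3, 265/3]
+L3 (α=5/8) → [1349/8, 301/4, 975/8]
+L4 (α=7/8) → [4093/64, 3605/32, 4111/64]
+L5 (α=1/2) → [18557/128, 10421/64, 4751/128]
+L6 (α=5/7) → [14171/64, 14261/224, 60111/448]
rounded: [221, 64, 134]

query (1,1) [L1,L2,L3,L4,L5,L6] — begin 0,0,0
after L1 α=5/7: [235/7, 730/7, 520/7]
after L2 α=1/4: [472/7, 2925/28, 1333/14]
after L3 α=1/6: [1139/14, 16361/168, 6917/84]
after L4 α=1/2: [4135/28, 55673/336, 18425/168]
after L5 α=1/4: [17081/112, 73593/448, 27945/224]
after L6 α=3/7: [37073/196, 75609/784, 61713/392]
→ [189, 96, 157]

(3,2) stack=L1,L2,L3,L4,L5,L6; from [0,0,0]:
L1 α=2/3: [218/3, 108, 28]
L2 α=2/3: [422/9, 424/3, 224/3]
L3 α=4/7: [1454/21, 880/7, 816/7]
L4 α=2/5: [2322/35, 2976/35, 4156/35]
L5 α=1/2: [4807/70, 4341/70, 4598/35]
L6 α=1/2: [21047/140, 12881/140, 10793/70]
= [150, 92, 154]

query (2,1) [L1,L2,L3,L4,L5,L7] — begin 0,0,0
after L1 α=2/3: [84, 322/3, 84]
after L2 α=4/5: [176, 718/15, 544/5]
after L3 α=3/4: [211/2, 5939/30, 709/20]
after L4 α=5/8: [973/16, 18639/80, 7527/160]
after L5 α=5/6: [2093/96, 17013/160, 89927/960]
after L7 α=1/7: [2733/112, 54559/560, 109127/1120]
→ [24, 97, 97]

at x=3,y=1 over L1,L2,L3,L4,L5,L7:
L1 α=0: [0, 0, 0]
L2 α=1/8: [11, 147/8, 29/8]
L3 α=2/3: [223/3, 1459/24, 701/24]
L4 α=0: [223/3, 1459/24, 701/24]
L5 α=1/2: [403/6, 3403/48, 6197/48]
L7 α=1/2: [1231/12, 3499/96, 9557/96]
= [103, 36, 100]

query (0,0) [L1,L2,L3,L4,L5,L7] — begin 0,0,0
L1 α=1/2: [63, 97, 115]
L2 α=1/3: [269/3, 247/3, 265/3]
L3 α=5/8: [1349/8, 301/4, 975/8]
L4 α=7/8: [4093/64, 3605/32, 4111/64]
L5 α=1/2: [18557/128, 10421/64, 4751/128]
L7 α=2/5: [94071/640, 49439/320, 65453/640]
rounded: [147, 154, 102]

query (3,1) [L1,L2,L3,L4,L5] — begin 0,0,0
after L1 α=0: [0, 0, 0]
after L2 α=1/8: [11, 147/8, 29/8]
after L3 α=2/3: [223/3, 1459/24, 701/24]
after L4 α=0: [223/3, 1459/24, 701/24]
after L5 α=1/2: [403/6, 3403/48, 6197/48]
rounded: [67, 71, 129]


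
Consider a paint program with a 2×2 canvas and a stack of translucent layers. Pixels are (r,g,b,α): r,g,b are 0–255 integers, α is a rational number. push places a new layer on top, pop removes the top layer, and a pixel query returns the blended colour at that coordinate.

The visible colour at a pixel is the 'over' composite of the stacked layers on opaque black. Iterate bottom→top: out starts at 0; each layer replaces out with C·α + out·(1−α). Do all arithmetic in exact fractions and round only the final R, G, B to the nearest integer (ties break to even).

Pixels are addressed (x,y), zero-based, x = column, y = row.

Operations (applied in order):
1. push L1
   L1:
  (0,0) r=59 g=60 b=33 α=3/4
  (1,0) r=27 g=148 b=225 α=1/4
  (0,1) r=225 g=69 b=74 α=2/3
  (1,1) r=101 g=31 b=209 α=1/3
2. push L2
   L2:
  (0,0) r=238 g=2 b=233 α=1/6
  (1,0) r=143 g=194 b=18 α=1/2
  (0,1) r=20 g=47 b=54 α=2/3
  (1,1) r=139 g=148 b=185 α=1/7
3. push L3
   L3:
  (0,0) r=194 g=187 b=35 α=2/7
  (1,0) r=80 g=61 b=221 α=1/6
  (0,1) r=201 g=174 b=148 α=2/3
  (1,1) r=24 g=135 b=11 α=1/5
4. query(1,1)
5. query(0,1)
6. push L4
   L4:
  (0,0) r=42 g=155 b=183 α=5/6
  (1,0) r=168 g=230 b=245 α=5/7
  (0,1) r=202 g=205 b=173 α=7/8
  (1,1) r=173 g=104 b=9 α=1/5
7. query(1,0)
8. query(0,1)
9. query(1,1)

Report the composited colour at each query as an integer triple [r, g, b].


query (1,1) [L1,L2,L3] — begin 0,0,0
L1 α=1/3: [101/3, 31/3, 209/3]
L2 α=1/7: [341/7, 30, 603/7]
L3 α=1/5: [1532/35, 51, 2489/35]
→ [44, 51, 71]

query (0,1) [L1,L2,L3] — begin 0,0,0
+L1 (α=2/3) → [150, 46, 148/3]
+L2 (α=2/3) → [190/3, 140/3, 472/9]
+L3 (α=2/3) → [1396/9, 1184/9, 3136/27]
→ [155, 132, 116]

query (1,0) [L1,L2,L3,L4] — begin 0,0,0
after L1 α=1/4: [27/4, 37, 225/4]
after L2 α=1/2: [599/8, 231/2, 297/8]
after L3 α=1/6: [3635/48, 1277/12, 3253/48]
after L4 α=5/7: [23795/168, 8177/42, 32653/168]
= [142, 195, 194]

at x=0,y=1 over L1,L2,L3,L4:
L1 α=2/3: [150, 46, 148/3]
L2 α=2/3: [190/3, 140/3, 472/9]
L3 α=2/3: [1396/9, 1184/9, 3136/27]
L4 α=7/8: [7061/36, 14099/72, 35833/216]
rounded: [196, 196, 166]

(1,1) stack=L1,L2,L3,L4; from [0,0,0]:
+L1 (α=1/3) → [101/3, 31/3, 209/3]
+L2 (α=1/7) → [341/7, 30, 603/7]
+L3 (α=1/5) → [1532/35, 51, 2489/35]
+L4 (α=1/5) → [12183/175, 308/5, 10271/175]
→ [70, 62, 59]


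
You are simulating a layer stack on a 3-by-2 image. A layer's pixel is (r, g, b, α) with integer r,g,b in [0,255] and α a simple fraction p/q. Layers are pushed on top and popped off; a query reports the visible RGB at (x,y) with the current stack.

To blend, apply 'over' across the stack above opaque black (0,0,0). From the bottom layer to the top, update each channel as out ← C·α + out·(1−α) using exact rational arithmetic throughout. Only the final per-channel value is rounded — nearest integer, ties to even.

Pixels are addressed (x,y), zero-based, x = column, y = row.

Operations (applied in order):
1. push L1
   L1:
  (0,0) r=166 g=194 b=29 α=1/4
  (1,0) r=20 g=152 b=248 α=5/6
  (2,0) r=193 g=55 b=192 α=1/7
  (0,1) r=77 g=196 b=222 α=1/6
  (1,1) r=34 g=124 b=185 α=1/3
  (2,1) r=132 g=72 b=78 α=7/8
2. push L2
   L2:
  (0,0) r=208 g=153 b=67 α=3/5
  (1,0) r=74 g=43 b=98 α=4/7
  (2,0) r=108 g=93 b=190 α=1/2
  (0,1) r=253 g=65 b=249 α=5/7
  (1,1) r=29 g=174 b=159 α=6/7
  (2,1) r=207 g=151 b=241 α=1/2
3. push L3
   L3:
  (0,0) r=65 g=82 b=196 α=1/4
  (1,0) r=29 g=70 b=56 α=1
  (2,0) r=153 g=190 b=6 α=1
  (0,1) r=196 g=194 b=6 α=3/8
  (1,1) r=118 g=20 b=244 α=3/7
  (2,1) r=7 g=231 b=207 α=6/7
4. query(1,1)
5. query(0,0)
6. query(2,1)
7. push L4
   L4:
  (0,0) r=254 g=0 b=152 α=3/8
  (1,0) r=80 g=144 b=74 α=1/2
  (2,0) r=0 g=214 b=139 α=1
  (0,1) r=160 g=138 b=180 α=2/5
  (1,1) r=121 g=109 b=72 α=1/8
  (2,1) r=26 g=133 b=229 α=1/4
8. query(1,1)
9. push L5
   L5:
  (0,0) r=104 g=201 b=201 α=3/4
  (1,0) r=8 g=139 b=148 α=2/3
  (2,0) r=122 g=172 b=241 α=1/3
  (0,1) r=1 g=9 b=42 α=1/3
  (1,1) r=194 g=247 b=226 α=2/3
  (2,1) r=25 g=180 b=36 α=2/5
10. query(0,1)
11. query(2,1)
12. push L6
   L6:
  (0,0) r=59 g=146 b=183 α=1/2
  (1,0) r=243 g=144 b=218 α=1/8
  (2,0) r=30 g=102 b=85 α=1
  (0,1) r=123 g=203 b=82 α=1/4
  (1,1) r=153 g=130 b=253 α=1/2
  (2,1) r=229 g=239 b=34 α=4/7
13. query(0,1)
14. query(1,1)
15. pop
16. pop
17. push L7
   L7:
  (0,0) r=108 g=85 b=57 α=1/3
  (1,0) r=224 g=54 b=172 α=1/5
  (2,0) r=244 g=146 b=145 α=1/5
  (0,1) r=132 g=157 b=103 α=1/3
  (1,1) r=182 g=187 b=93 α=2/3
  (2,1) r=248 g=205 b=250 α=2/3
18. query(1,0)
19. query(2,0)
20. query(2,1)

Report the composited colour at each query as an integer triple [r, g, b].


at x=1,y=1 over L1,L2,L3:
after L1 α=1/3: [34/3, 124/3, 185/3]
after L2 α=6/7: [556/21, 3256/21, 3047/21]
after L3 α=3/7: [9658/147, 14284/147, 27560/147]
= [66, 97, 187]

at x=0,y=0 over L1,L2,L3:
after L1 α=1/4: [83/2, 97/2, 29/4]
after L2 α=3/5: [707/5, 556/5, 431/10]
after L3 α=1/4: [1223/10, 1039/10, 3253/40]
→ [122, 104, 81]

(2,1) stack=L1,L2,L3; from [0,0,0]:
L1 α=7/8: [231/2, 63, 273/4]
L2 α=1/2: [645/4, 107, 1237/8]
L3 α=6/7: [813/28, 1493/7, 11173/56]
rounded: [29, 213, 200]

query (1,1) [L1,L2,L3,L4] — begin 0,0,0
+L1 (α=1/3) → [34/3, 124/3, 185/3]
+L2 (α=6/7) → [556/21, 3256/21, 3047/21]
+L3 (α=3/7) → [9658/147, 14284/147, 27560/147]
+L4 (α=1/8) → [12199/168, 16573/168, 3634/21]
rounded: [73, 99, 173]

query (0,1) [L1,L2,L3,L4,L5] — begin 0,0,0
+L1 (α=1/6) → [77/6, 98/3, 37]
+L2 (α=5/7) → [3872/21, 1171/21, 1319/7]
+L3 (α=3/8) → [7927/42, 18077/168, 6721/56]
+L4 (α=2/5) → [12407/70, 33533/280, 40323/280]
+L5 (α=1/3) → [12442/105, 34793/420, 15401/140]
rounded: [118, 83, 110]

(2,1) stack=L1,L2,L3,L4,L5; from [0,0,0]:
+L1 (α=7/8) → [231/2, 63, 273/4]
+L2 (α=1/2) → [645/4, 107, 1237/8]
+L3 (α=6/7) → [813/28, 1493/7, 11173/56]
+L4 (α=1/4) → [3167/112, 2705/14, 46343/224]
+L5 (α=2/5) → [15101/560, 2631/14, 155157/1120]
→ [27, 188, 139]

query (0,1) [L1,L2,L3,L4,L5,L6] — begin 0,0,0
L1 α=1/6: [77/6, 98/3, 37]
L2 α=5/7: [3872/21, 1171/21, 1319/7]
L3 α=3/8: [7927/42, 18077/168, 6721/56]
L4 α=2/5: [12407/70, 33533/280, 40323/280]
L5 α=1/3: [12442/105, 34793/420, 15401/140]
L6 α=1/4: [16747/140, 63213/560, 57683/560]
= [120, 113, 103]

at x=1,y=1 over L1,L2,L3,L4,L5,L6:
after L1 α=1/3: [34/3, 124/3, 185/3]
after L2 α=6/7: [556/21, 3256/21, 3047/21]
after L3 α=3/7: [9658/147, 14284/147, 27560/147]
after L4 α=1/8: [12199/168, 16573/168, 3634/21]
after L5 α=2/3: [77383/504, 99565/504, 13126/63]
after L6 α=1/2: [154495/1008, 165085/1008, 29065/126]
= [153, 164, 231]

at x=1,y=0 over L1,L2,L3,L4,L7:
L1 α=5/6: [50/3, 380/3, 620/3]
L2 α=4/7: [346/7, 552/7, 1012/7]
L3 α=1: [29, 70, 56]
L4 α=1/2: [109/2, 107, 65]
L7 α=1/5: [442/5, 482/5, 432/5]
→ [88, 96, 86]

(2,0) stack=L1,L2,L3,L4,L7; from [0,0,0]:
L1 α=1/7: [193/7, 55/7, 192/7]
L2 α=1/2: [949/14, 353/7, 761/7]
L3 α=1: [153, 190, 6]
L4 α=1: [0, 214, 139]
L7 α=1/5: [244/5, 1002/5, 701/5]
rounded: [49, 200, 140]

(2,1) stack=L1,L2,L3,L4,L7; from [0,0,0]:
+L1 (α=7/8) → [231/2, 63, 273/4]
+L2 (α=1/2) → [645/4, 107, 1237/8]
+L3 (α=6/7) → [813/28, 1493/7, 11173/56]
+L4 (α=1/4) → [3167/112, 2705/14, 46343/224]
+L7 (α=2/3) → [19573/112, 2815/14, 52781/224]
rounded: [175, 201, 236]


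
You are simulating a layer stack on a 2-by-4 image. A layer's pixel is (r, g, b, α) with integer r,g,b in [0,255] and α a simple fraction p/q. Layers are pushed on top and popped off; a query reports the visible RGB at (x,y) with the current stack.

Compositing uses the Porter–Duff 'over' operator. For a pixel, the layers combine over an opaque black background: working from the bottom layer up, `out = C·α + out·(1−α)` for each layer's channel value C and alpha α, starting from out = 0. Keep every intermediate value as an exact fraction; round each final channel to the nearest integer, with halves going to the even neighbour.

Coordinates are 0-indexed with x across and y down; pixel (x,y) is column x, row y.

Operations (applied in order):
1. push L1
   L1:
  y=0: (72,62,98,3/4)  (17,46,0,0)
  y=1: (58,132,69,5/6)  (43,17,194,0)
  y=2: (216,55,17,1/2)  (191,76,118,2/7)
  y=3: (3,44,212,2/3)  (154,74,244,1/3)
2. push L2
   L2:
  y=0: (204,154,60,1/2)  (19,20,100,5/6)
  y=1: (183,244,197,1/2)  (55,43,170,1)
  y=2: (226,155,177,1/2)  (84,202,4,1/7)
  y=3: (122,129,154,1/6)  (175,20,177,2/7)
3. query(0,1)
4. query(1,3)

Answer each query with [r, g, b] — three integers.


at x=0,y=1 over L1,L2:
after L1 α=5/6: [145/3, 110, 115/2]
after L2 α=1/2: [347/3, 177, 509/4]
= [116, 177, 127]

at x=1,y=3 over L1,L2:
after L1 α=1/3: [154/3, 74/3, 244/3]
after L2 α=2/7: [260/3, 70/3, 326/3]
= [87, 23, 109]


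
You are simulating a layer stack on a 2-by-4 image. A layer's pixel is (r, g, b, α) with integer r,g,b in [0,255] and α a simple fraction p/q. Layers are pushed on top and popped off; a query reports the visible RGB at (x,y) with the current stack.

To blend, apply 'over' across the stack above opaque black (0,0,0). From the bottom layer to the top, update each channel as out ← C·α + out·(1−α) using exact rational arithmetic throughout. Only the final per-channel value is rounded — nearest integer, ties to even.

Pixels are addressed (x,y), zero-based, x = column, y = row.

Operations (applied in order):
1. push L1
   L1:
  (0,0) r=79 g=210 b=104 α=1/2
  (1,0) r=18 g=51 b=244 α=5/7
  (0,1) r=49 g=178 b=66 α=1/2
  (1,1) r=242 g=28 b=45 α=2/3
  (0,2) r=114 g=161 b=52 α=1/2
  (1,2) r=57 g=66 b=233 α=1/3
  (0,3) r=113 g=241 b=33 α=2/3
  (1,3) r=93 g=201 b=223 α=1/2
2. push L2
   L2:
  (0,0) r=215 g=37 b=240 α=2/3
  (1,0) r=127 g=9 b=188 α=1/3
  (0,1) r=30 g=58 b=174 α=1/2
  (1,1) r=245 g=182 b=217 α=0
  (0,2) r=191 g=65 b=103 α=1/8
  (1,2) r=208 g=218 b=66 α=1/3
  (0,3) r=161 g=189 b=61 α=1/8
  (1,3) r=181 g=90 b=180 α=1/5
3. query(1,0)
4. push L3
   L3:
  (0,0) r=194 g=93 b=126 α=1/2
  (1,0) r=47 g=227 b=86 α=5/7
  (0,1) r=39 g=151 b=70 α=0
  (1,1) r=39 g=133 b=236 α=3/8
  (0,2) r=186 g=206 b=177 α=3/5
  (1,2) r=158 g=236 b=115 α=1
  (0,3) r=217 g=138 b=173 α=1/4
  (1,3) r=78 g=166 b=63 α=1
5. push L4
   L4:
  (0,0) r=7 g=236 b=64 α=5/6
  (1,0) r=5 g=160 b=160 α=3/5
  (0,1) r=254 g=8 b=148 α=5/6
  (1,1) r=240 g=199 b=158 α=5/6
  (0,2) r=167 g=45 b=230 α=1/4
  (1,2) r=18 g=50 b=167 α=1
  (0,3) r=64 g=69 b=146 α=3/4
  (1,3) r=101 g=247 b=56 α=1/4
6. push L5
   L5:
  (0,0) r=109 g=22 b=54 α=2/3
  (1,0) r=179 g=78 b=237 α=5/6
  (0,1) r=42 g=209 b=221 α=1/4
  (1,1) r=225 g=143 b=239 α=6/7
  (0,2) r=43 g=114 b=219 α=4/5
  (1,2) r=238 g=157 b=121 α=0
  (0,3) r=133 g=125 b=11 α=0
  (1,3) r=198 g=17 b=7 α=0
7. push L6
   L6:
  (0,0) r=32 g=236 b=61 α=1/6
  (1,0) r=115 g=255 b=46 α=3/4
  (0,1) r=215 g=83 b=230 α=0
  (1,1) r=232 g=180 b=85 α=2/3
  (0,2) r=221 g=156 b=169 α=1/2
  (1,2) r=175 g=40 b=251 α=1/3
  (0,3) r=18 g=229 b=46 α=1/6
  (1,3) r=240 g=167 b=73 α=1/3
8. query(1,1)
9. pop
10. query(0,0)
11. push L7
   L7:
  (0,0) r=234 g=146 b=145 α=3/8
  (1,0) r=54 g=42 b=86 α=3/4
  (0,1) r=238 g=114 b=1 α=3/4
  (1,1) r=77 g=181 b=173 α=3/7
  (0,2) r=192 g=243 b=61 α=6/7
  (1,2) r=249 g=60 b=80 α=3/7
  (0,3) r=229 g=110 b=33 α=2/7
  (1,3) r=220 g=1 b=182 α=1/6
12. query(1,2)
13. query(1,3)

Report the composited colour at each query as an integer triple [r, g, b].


query (1,0) [L1,L2] — begin 0,0,0
after L1 α=5/7: [90/7, 255/7, 1220/7]
after L2 α=1/3: [1069/21, 191/7, 1252/7]
rounded: [51, 27, 179]

at x=1,y=1 over L1,L2,L3,L4,L5,L6:
+L1 (α=2/3) → [484/3, 56/3, 30]
+L2 (α=0) → [484/3, 56/3, 30]
+L3 (α=3/8) → [2771/24, 1477/24, 429/4]
+L4 (α=5/6) → [31571/144, 25357/144, 3589/24]
+L5 (α=6/7) → [225971/1008, 148909/1008, 38005/168]
+L6 (α=2/3) → [693683/3024, 511789/3024, 66565/504]
rounded: [229, 169, 132]

query (0,0) [L1,L2,L3,L4,L5] — begin 0,0,0
after L1 α=1/2: [79/2, 105, 52]
after L2 α=2/3: [313/2, 179/3, 532/3]
after L3 α=1/2: [701/4, 229/3, 455/3]
after L4 α=5/6: [841/24, 3769/18, 1415/18]
after L5 α=2/3: [6073/72, 4561/54, 3359/54]
→ [84, 84, 62]

(1,2) stack=L1,L2,L3,L4,L5,L7; from [0,0,0]:
after L1 α=1/3: [19, 22, 233/3]
after L2 α=1/3: [82, 262/3, 664/9]
after L3 α=1: [158, 236, 115]
after L4 α=1: [18, 50, 167]
after L5 α=0: [18, 50, 167]
after L7 α=3/7: [117, 380/7, 908/7]
→ [117, 54, 130]

at x=1,y=3 over L1,L2,L3,L4,L5,L7:
after L1 α=1/2: [93/2, 201/2, 223/2]
after L2 α=1/5: [367/5, 492/5, 626/5]
after L3 α=1: [78, 166, 63]
after L4 α=1/4: [335/4, 745/4, 245/4]
after L5 α=0: [335/4, 745/4, 245/4]
after L7 α=1/6: [2555/24, 1243/8, 651/8]
rounded: [106, 155, 81]


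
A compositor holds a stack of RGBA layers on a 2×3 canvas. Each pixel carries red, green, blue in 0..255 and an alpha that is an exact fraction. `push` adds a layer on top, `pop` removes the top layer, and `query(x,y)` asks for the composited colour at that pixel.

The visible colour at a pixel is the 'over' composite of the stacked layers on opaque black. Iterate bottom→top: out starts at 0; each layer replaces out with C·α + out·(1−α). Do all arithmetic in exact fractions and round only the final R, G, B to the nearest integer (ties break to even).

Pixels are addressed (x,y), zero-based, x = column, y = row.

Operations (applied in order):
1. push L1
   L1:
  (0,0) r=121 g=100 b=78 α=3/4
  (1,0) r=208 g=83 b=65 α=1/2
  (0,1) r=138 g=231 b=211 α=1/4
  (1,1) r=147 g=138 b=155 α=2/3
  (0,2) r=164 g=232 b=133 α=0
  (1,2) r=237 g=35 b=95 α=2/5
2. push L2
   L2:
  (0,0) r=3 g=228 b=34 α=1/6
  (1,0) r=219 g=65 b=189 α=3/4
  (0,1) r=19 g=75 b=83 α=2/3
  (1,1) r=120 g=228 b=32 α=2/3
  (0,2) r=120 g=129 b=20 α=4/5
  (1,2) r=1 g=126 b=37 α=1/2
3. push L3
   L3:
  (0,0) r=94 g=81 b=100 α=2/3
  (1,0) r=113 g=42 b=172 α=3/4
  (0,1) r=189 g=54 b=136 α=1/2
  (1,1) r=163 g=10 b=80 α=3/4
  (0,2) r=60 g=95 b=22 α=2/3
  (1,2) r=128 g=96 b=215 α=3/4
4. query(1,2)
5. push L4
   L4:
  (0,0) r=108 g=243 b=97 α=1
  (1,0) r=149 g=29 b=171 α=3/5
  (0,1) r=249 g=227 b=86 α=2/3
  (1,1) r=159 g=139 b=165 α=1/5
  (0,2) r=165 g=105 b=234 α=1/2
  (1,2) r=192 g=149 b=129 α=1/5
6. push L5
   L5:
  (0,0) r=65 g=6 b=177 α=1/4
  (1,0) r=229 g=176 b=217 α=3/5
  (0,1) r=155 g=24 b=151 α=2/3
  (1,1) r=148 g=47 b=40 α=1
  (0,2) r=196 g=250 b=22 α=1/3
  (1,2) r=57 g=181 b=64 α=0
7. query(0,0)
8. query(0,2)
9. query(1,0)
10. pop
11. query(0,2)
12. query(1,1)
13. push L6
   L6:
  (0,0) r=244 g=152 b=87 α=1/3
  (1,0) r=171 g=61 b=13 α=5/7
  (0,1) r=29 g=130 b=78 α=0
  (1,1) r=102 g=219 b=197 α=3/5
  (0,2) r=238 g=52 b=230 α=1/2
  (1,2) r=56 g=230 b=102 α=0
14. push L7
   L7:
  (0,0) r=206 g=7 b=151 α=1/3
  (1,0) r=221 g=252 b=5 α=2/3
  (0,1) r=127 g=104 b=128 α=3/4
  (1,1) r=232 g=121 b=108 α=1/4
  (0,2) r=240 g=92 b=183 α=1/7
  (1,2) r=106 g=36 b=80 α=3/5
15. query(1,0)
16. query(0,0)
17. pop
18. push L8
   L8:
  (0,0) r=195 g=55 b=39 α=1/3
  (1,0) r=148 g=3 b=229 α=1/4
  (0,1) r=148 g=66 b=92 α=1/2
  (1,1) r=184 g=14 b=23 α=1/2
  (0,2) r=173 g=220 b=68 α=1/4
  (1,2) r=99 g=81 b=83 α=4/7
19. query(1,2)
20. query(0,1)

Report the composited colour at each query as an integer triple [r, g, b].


query (1,2) [L1,L2,L3] — begin 0,0,0
after L1 α=2/5: [474/5, 14, 38]
after L2 α=1/2: [479/10, 70, 75/2]
after L3 α=3/4: [4319/40, 179/2, 1365/8]
→ [108, 90, 171]

at x=0,y=0 over L1,L2,L3,L4,L5:
+L1 (α=3/4) → [363/4, 75, 117/2]
+L2 (α=1/6) → [609/8, 201/2, 653/12]
+L3 (α=2/3) → [2113/24, 175/2, 3053/36]
+L4 (α=1) → [108, 243, 97]
+L5 (α=1/4) → [389/4, 735/4, 117]
= [97, 184, 117]

(0,2) stack=L1,L2,L3,L4,L5; from [0,0,0]:
+L1 (α=0) → [0, 0, 0]
+L2 (α=4/5) → [96, 516/5, 16]
+L3 (α=2/3) → [72, 1466/15, 20]
+L4 (α=1/2) → [237/2, 3041/30, 127]
+L5 (α=1/3) → [433/3, 6791/45, 92]
→ [144, 151, 92]

(1,0) stack=L1,L2,L3,L4,L5; from [0,0,0]:
after L1 α=1/2: [104, 83/2, 65/2]
after L2 α=3/4: [761/4, 473/8, 1199/8]
after L3 α=3/4: [2117/16, 1481/32, 5327/32]
after L4 α=3/5: [5693/40, 2873/80, 2707/16]
after L5 α=3/5: [19433/100, 23993/200, 1583/8]
= [194, 120, 198]

at x=0,y=2 over L1,L2,L3,L4:
L1 α=0: [0, 0, 0]
L2 α=4/5: [96, 516/5, 16]
L3 α=2/3: [72, 1466/15, 20]
L4 α=1/2: [237/2, 3041/30, 127]
= [118, 101, 127]

(1,1) stack=L1,L2,L3,L4; from [0,0,0]:
L1 α=2/3: [98, 92, 310/3]
L2 α=2/3: [338/3, 548/3, 502/9]
L3 α=3/4: [1805/12, 319/6, 1331/18]
L4 α=1/5: [2282/15, 211/3, 4147/45]
= [152, 70, 92]

query (1,0) [L1,L2,L3,L4,L6,L7] — begin 0,0,0
after L1 α=1/2: [104, 83/2, 65/2]
after L2 α=3/4: [761/4, 473/8, 1199/8]
after L3 α=3/4: [2117/16, 1481/32, 5327/32]
after L4 α=3/5: [5693/40, 2873/80, 2707/16]
after L6 α=5/7: [22793/140, 15073/280, 461/8]
after L7 α=2/3: [84673/420, 156193/840, 541/24]
= [202, 186, 23]

at x=0,y=0 over L1,L2,L3,L4,L6,L7:
+L1 (α=3/4) → [363/4, 75, 117/2]
+L2 (α=1/6) → [609/8, 201/2, 653/12]
+L3 (α=2/3) → [2113/24, 175/2, 3053/36]
+L4 (α=1) → [108, 243, 97]
+L6 (α=1/3) → [460/3, 638/3, 281/3]
+L7 (α=1/3) → [1538/9, 1297/9, 1015/9]
= [171, 144, 113]

at x=1,y=2 over L1,L2,L3,L4,L6,L8:
after L1 α=2/5: [474/5, 14, 38]
after L2 α=1/2: [479/10, 70, 75/2]
after L3 α=3/4: [4319/40, 179/2, 1365/8]
after L4 α=1/5: [6239/50, 507/5, 1623/10]
after L6 α=0: [6239/50, 507/5, 1623/10]
after L8 α=4/7: [38517/350, 3141/35, 8189/70]
→ [110, 90, 117]

at x=0,y=1 over L1,L2,L3,L4,L6,L8:
L1 α=1/4: [69/2, 231/4, 211/4]
L2 α=2/3: [145/6, 277/4, 875/12]
L3 α=1/2: [1279/12, 493/8, 2507/24]
L4 α=2/3: [7255/36, 1375/8, 6635/72]
L6 α=0: [7255/36, 1375/8, 6635/72]
L8 α=1/2: [12583/72, 1903/16, 13259/144]
= [175, 119, 92]


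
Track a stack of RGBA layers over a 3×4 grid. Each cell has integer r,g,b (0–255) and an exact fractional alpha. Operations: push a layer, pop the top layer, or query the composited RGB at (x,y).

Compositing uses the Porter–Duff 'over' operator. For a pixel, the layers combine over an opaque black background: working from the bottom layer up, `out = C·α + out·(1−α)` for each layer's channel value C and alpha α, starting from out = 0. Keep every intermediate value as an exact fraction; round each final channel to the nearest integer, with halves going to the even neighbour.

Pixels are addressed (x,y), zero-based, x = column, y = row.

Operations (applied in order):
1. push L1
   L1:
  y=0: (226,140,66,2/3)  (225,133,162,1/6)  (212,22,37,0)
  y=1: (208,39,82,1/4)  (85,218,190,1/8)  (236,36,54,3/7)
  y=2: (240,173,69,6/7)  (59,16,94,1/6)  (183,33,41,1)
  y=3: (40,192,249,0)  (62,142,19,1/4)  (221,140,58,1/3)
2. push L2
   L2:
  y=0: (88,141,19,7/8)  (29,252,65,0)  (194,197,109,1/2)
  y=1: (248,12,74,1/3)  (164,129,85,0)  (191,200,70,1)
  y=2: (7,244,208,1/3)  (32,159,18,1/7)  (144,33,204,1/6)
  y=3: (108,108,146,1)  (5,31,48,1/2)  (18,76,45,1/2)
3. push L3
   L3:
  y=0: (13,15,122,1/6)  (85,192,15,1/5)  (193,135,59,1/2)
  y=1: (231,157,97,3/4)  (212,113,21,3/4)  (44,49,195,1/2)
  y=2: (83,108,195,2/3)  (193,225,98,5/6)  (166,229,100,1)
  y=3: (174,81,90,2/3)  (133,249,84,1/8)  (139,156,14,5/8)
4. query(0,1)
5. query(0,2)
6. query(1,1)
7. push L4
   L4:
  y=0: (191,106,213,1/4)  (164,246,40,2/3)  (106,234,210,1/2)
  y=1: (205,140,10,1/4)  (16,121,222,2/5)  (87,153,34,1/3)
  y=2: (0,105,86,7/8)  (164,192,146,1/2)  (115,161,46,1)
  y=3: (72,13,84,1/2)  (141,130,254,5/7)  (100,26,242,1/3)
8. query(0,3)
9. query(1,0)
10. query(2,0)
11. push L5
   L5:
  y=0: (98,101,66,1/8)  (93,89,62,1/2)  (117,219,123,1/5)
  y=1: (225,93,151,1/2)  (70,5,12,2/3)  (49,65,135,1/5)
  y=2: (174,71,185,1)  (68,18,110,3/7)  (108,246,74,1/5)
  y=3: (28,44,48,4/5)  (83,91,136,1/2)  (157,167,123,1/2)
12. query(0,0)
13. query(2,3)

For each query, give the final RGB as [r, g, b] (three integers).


at x=0,y=1 over L1,L2,L3:
L1 α=1/4: [52, 39/4, 41/2]
L2 α=1/3: [352/3, 21/2, 115/3]
L3 α=3/4: [2431/12, 963/8, 247/3]
rounded: [203, 120, 82]

at x=0,y=2 over L1,L2,L3:
+L1 (α=6/7) → [1440/7, 1038/7, 414/7]
+L2 (α=1/3) → [2929/21, 3784/21, 2284/21]
+L3 (α=2/3) → [6415/63, 8320/63, 10474/63]
→ [102, 132, 166]

at x=1,y=1 over L1,L2,L3:
after L1 α=1/8: [85/8, 109/4, 95/4]
after L2 α=0: [85/8, 109/4, 95/4]
after L3 α=3/4: [5173/32, 1465/16, 347/16]
rounded: [162, 92, 22]

at x=0,y=3 over L1,L2,L3,L4:
after L1 α=0: [0, 0, 0]
after L2 α=1: [108, 108, 146]
after L3 α=2/3: [152, 90, 326/3]
after L4 α=1/2: [112, 103/2, 289/3]
→ [112, 52, 96]

query (1,0) [L1,L2,L3,L4] — begin 0,0,0
L1 α=1/6: [75/2, 133/6, 27]
L2 α=0: [75/2, 133/6, 27]
L3 α=1/5: [47, 842/15, 123/5]
L4 α=2/3: [125, 8222/45, 523/15]
= [125, 183, 35]

at x=2,y=0 over L1,L2,L3,L4:
after L1 α=0: [0, 0, 0]
after L2 α=1/2: [97, 197/2, 109/2]
after L3 α=1/2: [145, 467/4, 227/4]
after L4 α=1/2: [251/2, 1403/8, 1067/8]
→ [126, 175, 133]

(0,0) stack=L1,L2,L3,L4,L5; from [0,0,0]:
L1 α=2/3: [452/3, 280/3, 44]
L2 α=7/8: [575/6, 3241/24, 177/8]
L3 α=1/6: [2953/36, 16565/144, 1861/48]
L4 α=1/4: [5245/48, 21653/192, 5269/64]
L5 α=1/8: [41419/384, 170963/1536, 41107/512]
rounded: [108, 111, 80]

(2,3) stack=L1,L2,L3,L4,L5; from [0,0,0]:
+L1 (α=1/3) → [221/3, 140/3, 58/3]
+L2 (α=1/2) → [275/6, 184/3, 193/6]
+L3 (α=5/8) → [1665/16, 241/2, 333/16]
+L4 (α=1/3) → [2465/24, 89, 2269/24]
+L5 (α=1/2) → [6233/48, 128, 5221/48]
= [130, 128, 109]


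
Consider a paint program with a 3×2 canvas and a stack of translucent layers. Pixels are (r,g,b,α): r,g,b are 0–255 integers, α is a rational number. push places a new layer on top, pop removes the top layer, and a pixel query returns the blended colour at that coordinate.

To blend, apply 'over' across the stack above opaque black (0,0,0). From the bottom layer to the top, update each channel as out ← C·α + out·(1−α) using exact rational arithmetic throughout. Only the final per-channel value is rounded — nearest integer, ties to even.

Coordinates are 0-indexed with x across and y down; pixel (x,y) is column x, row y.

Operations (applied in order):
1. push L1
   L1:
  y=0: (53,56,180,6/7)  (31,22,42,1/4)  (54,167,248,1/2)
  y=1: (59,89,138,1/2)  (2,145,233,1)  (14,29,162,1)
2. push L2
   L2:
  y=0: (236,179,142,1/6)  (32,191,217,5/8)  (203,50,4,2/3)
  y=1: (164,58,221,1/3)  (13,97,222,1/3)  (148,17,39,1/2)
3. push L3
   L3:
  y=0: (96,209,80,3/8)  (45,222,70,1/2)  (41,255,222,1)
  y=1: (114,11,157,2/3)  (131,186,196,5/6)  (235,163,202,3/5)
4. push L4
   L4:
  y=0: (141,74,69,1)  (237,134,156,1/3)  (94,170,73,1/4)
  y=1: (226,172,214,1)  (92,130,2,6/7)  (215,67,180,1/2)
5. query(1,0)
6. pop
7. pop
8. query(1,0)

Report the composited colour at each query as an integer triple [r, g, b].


at x=1,y=0 over L1,L2,L3,L4:
L1 α=1/4: [31/4, 11/2, 21/2]
L2 α=5/8: [733/32, 1943/16, 2233/16]
L3 α=1/2: [2173/64, 5495/32, 3353/32]
L4 α=1/3: [9757/96, 7639/48, 5849/48]
→ [102, 159, 122]

at x=1,y=0 over L1,L2:
L1 α=1/4: [31/4, 11/2, 21/2]
L2 α=5/8: [733/32, 1943/16, 2233/16]
rounded: [23, 121, 140]


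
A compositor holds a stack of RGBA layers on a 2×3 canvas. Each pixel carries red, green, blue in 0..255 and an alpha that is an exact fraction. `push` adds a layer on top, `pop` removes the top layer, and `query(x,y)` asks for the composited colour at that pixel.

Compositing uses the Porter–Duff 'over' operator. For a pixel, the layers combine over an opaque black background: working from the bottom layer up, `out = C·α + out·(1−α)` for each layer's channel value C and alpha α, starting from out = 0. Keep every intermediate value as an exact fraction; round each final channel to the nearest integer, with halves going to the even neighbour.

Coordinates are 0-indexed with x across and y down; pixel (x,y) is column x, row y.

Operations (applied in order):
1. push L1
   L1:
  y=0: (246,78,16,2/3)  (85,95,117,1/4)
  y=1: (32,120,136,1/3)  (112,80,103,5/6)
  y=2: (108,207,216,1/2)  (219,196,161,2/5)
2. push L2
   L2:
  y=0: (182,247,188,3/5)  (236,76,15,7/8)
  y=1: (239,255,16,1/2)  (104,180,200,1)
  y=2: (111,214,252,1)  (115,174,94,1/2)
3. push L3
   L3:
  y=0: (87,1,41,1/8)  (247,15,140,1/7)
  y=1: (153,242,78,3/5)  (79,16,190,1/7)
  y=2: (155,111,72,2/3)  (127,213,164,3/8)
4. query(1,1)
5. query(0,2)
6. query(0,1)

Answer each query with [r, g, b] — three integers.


(1,1) stack=L1,L2,L3; from [0,0,0]:
after L1 α=5/6: [280/3, 200/3, 515/6]
after L2 α=1: [104, 180, 200]
after L3 α=1/7: [703/7, 1096/7, 1390/7]
= [100, 157, 199]

at x=0,y=2 over L1,L2,L3:
+L1 (α=1/2) → [54, 207/2, 108]
+L2 (α=1) → [111, 214, 252]
+L3 (α=2/3) → [421/3, 436/3, 132]
→ [140, 145, 132]

at x=0,y=1 over L1,L2,L3:
L1 α=1/3: [32/3, 40, 136/3]
L2 α=1/2: [749/6, 295/2, 92/3]
L3 α=3/5: [2126/15, 1021/5, 886/15]
→ [142, 204, 59]


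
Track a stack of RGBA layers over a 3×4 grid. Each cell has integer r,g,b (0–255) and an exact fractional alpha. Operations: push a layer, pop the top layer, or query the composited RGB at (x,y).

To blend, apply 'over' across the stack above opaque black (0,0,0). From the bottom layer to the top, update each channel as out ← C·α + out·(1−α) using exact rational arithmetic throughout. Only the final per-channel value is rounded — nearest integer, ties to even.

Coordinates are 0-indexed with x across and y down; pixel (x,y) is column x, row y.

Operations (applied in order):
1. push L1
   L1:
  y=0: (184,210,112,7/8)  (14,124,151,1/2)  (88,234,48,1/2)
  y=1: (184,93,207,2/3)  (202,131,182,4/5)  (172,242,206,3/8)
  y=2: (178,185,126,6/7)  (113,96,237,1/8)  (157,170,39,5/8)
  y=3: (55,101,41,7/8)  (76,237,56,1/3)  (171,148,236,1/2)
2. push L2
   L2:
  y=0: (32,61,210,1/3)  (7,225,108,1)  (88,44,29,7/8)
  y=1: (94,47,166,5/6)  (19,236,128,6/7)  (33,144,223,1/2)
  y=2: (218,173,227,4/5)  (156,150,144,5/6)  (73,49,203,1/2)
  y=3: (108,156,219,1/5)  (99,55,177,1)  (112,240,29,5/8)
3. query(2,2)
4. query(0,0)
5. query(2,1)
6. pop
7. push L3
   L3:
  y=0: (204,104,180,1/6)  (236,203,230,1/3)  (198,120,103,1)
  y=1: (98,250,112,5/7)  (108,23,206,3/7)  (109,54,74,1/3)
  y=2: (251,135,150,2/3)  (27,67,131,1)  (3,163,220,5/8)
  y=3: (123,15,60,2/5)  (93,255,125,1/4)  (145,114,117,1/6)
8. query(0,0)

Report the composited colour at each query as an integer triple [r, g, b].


(2,2) stack=L1,L2; from [0,0,0]:
L1 α=5/8: [785/8, 425/4, 195/8]
L2 α=1/2: [1369/16, 621/8, 1819/16]
rounded: [86, 78, 114]

(0,0) stack=L1,L2; from [0,0,0]:
after L1 α=7/8: [161, 735/4, 98]
after L2 α=1/3: [118, 857/6, 406/3]
= [118, 143, 135]

(2,1) stack=L1,L2; from [0,0,0]:
+L1 (α=3/8) → [129/2, 363/4, 309/4]
+L2 (α=1/2) → [195/4, 939/8, 1201/8]
→ [49, 117, 150]

query (0,0) [L1,L3] — begin 0,0,0
+L1 (α=7/8) → [161, 735/4, 98]
+L3 (α=1/6) → [1009/6, 4091/24, 335/3]
rounded: [168, 170, 112]


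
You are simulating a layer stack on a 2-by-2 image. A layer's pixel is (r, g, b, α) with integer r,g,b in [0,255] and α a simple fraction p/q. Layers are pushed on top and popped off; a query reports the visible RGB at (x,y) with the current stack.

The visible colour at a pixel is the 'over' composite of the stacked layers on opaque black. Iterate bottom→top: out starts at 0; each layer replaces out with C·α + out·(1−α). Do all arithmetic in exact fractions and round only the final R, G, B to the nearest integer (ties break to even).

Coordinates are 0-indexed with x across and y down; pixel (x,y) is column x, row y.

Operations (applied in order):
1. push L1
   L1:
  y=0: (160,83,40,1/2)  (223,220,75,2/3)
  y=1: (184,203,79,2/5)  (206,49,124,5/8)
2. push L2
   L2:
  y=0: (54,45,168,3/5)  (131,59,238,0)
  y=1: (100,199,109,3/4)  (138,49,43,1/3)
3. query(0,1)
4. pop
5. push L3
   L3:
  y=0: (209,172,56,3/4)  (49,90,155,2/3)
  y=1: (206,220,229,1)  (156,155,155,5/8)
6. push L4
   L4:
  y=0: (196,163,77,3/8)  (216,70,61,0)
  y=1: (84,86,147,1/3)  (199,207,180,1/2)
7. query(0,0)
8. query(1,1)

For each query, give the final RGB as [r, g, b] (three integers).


at x=0,y=1 over L1,L2:
+L1 (α=2/5) → [368/5, 406/5, 158/5]
+L2 (α=3/4) → [467/5, 3391/20, 1793/20]
→ [93, 170, 90]

at x=0,y=0 over L1,L3,L4:
L1 α=1/2: [80, 83/2, 20]
L3 α=3/4: [707/4, 1115/8, 47]
L4 α=3/8: [5887/32, 9487/64, 233/4]
= [184, 148, 58]

at x=1,y=1 over L1,L3,L4:
+L1 (α=5/8) → [515/4, 245/8, 155/2]
+L3 (α=5/8) → [4665/32, 6935/64, 2015/16]
+L4 (α=1/2) → [11033/64, 20183/128, 4895/32]
= [172, 158, 153]


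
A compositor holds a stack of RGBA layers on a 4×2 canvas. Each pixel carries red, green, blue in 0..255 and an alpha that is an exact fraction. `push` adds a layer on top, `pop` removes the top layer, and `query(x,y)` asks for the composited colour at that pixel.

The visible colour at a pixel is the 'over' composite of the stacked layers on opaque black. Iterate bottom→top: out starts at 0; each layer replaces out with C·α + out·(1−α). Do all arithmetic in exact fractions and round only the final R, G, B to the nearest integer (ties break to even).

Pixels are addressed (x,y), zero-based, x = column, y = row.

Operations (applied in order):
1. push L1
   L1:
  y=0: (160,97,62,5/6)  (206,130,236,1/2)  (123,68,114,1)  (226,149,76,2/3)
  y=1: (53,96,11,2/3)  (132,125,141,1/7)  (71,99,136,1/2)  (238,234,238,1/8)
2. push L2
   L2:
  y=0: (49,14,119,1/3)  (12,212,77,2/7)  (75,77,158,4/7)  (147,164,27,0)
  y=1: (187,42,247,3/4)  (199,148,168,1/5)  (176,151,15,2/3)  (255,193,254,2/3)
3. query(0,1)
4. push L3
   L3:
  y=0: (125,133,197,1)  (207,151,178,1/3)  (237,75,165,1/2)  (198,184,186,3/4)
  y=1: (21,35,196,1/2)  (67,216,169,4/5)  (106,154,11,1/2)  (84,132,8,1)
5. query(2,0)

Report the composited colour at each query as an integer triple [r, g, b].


(0,1) stack=L1,L2; from [0,0,0]:
L1 α=2/3: [106/3, 64, 22/3]
L2 α=3/4: [1789/12, 95/2, 2245/12]
→ [149, 48, 187]

at x=2,y=0 over L1,L2,L3:
after L1 α=1: [123, 68, 114]
after L2 α=4/7: [669/7, 512/7, 974/7]
after L3 α=1/2: [1164/7, 1037/14, 2129/14]
→ [166, 74, 152]


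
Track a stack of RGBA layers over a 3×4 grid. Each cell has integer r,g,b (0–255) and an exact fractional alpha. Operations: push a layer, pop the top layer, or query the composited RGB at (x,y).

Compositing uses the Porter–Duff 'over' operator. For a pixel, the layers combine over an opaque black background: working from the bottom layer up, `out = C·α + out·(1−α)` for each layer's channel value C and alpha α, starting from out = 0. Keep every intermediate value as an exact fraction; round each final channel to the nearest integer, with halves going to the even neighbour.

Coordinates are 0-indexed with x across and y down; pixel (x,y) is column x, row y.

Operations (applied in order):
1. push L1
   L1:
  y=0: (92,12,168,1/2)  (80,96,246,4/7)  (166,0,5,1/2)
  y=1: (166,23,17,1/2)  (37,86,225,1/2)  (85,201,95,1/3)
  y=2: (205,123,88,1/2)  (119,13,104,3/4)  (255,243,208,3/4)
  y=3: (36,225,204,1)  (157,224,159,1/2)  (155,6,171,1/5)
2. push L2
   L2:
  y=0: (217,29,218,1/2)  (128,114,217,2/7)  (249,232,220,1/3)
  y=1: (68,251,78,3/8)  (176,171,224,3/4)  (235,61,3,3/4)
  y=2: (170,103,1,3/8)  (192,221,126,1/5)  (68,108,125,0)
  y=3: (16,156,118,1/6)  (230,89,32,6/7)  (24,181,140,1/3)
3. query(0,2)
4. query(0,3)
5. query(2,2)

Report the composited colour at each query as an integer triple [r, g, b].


(0,2) stack=L1,L2; from [0,0,0]:
after L1 α=1/2: [205/2, 123/2, 44]
after L2 α=3/8: [2045/16, 1233/16, 223/8]
= [128, 77, 28]

at x=0,y=3 over L1,L2:
after L1 α=1: [36, 225, 204]
after L2 α=1/6: [98/3, 427/2, 569/3]
→ [33, 214, 190]

query (2,2) [L1,L2] — begin 0,0,0
after L1 α=3/4: [765/4, 729/4, 156]
after L2 α=0: [765/4, 729/4, 156]
→ [191, 182, 156]


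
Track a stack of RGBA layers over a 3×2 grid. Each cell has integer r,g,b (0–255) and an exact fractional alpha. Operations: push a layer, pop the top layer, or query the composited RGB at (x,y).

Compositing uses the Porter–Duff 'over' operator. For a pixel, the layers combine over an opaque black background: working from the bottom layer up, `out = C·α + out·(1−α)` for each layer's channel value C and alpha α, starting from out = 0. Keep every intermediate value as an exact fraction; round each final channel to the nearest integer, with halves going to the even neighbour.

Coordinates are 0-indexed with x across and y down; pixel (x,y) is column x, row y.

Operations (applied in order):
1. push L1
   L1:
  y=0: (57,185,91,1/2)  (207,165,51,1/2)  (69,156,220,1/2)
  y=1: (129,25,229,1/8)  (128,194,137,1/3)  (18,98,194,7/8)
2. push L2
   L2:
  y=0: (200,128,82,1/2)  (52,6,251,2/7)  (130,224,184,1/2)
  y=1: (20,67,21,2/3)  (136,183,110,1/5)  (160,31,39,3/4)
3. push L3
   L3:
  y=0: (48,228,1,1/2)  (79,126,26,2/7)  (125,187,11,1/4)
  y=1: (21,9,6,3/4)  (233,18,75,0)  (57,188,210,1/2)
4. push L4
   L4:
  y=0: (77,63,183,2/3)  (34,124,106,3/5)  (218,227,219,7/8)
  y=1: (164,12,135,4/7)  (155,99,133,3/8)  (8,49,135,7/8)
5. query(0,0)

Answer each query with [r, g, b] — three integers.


at x=0,y=0 over L1,L2,L3,L4:
L1 α=1/2: [57/2, 185/2, 91/2]
L2 α=1/2: [457/4, 441/4, 255/4]
L3 α=1/2: [649/8, 1353/8, 259/8]
L4 α=2/3: [627/8, 787/8, 3187/24]
= [78, 98, 133]


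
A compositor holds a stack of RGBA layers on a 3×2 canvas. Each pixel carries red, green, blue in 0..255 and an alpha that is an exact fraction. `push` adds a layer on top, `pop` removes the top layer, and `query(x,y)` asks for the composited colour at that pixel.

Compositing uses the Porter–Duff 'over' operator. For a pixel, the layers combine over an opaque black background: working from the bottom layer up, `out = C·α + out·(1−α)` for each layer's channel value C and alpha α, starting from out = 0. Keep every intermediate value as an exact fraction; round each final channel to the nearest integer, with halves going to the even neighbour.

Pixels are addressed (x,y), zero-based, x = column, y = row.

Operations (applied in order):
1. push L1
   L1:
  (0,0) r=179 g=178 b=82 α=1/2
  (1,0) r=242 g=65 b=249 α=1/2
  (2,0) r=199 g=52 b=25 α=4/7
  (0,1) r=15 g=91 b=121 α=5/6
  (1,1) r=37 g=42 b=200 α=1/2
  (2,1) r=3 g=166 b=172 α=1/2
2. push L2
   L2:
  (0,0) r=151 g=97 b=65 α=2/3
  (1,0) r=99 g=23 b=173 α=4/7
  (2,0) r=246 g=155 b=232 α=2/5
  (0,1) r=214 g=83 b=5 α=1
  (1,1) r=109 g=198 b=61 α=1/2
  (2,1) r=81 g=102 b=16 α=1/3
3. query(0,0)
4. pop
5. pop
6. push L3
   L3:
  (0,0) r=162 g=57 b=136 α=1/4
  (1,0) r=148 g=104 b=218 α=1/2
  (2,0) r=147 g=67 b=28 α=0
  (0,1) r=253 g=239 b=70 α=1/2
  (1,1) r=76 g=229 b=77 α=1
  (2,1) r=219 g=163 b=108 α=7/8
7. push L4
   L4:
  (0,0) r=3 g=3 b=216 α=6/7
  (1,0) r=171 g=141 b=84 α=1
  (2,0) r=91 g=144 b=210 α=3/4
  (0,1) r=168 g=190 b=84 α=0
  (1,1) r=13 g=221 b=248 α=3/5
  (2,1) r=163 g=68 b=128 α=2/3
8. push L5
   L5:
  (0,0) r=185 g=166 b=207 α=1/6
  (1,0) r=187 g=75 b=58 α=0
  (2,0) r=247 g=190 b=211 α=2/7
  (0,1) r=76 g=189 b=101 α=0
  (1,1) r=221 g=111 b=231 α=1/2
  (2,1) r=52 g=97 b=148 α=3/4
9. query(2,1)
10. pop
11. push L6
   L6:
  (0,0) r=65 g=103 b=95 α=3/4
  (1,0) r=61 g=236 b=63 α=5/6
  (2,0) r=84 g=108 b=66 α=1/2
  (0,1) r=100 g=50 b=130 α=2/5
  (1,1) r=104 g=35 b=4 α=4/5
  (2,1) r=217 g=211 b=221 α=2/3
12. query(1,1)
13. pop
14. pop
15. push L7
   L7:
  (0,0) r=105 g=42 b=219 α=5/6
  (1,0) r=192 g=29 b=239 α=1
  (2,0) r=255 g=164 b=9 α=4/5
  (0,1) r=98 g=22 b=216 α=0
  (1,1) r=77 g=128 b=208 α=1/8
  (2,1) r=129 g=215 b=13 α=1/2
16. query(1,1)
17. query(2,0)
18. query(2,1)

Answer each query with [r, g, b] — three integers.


query (0,0) [L1,L2] — begin 0,0,0
+L1 (α=1/2) → [179/2, 89, 41]
+L2 (α=2/3) → [261/2, 283/3, 57]
rounded: [130, 94, 57]

at x=2,y=1 over L3,L4,L5:
+L3 (α=7/8) → [1533/8, 1141/8, 189/2]
+L4 (α=2/3) → [4141/24, 743/8, 701/6]
+L5 (α=3/4) → [7885/96, 3071/32, 3365/24]
= [82, 96, 140]

(1,1) stack=L3,L4,L6; from [0,0,0]:
after L3 α=1: [76, 229, 77]
after L4 α=3/5: [191/5, 1121/5, 898/5]
after L6 α=4/5: [2271/25, 1821/25, 978/25]
→ [91, 73, 39]

at x=1,y=1 over L3,L7:
L3 α=1: [76, 229, 77]
L7 α=1/8: [609/8, 1731/8, 747/8]
→ [76, 216, 93]

(2,0) stack=L3,L7; from [0,0,0]:
+L3 (α=0) → [0, 0, 0]
+L7 (α=4/5) → [204, 656/5, 36/5]
= [204, 131, 7]

at x=2,y=1 over L3,L7:
+L3 (α=7/8) → [1533/8, 1141/8, 189/2]
+L7 (α=1/2) → [2565/16, 2861/16, 215/4]
rounded: [160, 179, 54]
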